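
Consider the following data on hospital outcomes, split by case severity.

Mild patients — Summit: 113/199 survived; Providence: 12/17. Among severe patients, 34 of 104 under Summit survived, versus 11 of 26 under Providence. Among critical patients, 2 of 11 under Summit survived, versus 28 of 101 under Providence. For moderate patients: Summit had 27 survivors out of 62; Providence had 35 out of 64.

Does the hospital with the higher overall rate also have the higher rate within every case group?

Mild: Summit 113/199 = 56.8%, Providence 12/17 = 70.6% → Providence
Severe: Summit 34/104 = 32.7%, Providence 11/26 = 42.3% → Providence
Critical: Summit 2/11 = 18.2%, Providence 28/101 = 27.7% → Providence
Moderate: Summit 27/62 = 43.5%, Providence 35/64 = 54.7% → Providence
Overall: Summit 176/376 = 46.8%, Providence 86/208 = 41.3% → Summit
Providence wins each case group but Summit wins overall — the comparison reverses. Providence's patients skew toward critical, which has a lower base rate.

No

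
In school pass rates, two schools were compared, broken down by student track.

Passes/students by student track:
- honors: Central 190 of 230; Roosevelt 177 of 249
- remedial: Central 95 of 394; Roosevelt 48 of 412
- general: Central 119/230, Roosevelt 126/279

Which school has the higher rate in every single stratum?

Central

Honors: Central 190/230 = 82.6%, Roosevelt 177/249 = 71.1% → Central
Remedial: Central 95/394 = 24.1%, Roosevelt 48/412 = 11.7% → Central
General: Central 119/230 = 51.7%, Roosevelt 126/279 = 45.2% → Central
Central has the higher rate in all 3 groups.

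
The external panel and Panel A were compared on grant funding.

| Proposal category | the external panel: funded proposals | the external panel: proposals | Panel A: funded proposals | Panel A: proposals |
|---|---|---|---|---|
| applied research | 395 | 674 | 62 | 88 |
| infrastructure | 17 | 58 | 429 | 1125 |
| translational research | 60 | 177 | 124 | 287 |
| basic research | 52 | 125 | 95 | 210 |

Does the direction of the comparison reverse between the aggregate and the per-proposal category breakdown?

Yes

Applied research: the external panel 395/674 = 58.6%, Panel A 62/88 = 70.5% → Panel A
Infrastructure: the external panel 17/58 = 29.3%, Panel A 429/1125 = 38.1% → Panel A
Translational research: the external panel 60/177 = 33.9%, Panel A 124/287 = 43.2% → Panel A
Basic research: the external panel 52/125 = 41.6%, Panel A 95/210 = 45.2% → Panel A
Overall: the external panel 524/1034 = 50.7%, Panel A 710/1710 = 41.5% → the external panel
Panel A wins each proposal group but the external panel wins overall — the comparison reverses. Panel A's proposals skew toward infrastructure, which has a lower base rate.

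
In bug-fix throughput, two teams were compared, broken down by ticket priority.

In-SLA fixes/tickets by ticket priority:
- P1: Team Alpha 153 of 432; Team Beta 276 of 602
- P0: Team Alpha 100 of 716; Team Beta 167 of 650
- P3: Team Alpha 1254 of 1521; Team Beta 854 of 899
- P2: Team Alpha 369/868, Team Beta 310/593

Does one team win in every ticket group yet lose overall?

No

P1: Team Alpha 153/432 = 35.4%, Team Beta 276/602 = 45.8% → Team Beta
P0: Team Alpha 100/716 = 14.0%, Team Beta 167/650 = 25.7% → Team Beta
P3: Team Alpha 1254/1521 = 82.4%, Team Beta 854/899 = 95.0% → Team Beta
P2: Team Alpha 369/868 = 42.5%, Team Beta 310/593 = 52.3% → Team Beta
Overall: Team Alpha 1876/3537 = 53.0%, Team Beta 1607/2744 = 58.6% → Team Beta
Team Beta wins overall and in every ticket group — no reversal.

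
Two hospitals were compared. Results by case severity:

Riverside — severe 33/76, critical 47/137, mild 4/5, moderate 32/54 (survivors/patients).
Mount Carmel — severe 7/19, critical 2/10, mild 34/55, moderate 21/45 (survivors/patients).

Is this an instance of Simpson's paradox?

Severe: Riverside 33/76 = 43.4%, Mount Carmel 7/19 = 36.8% → Riverside
Critical: Riverside 47/137 = 34.3%, Mount Carmel 2/10 = 20.0% → Riverside
Mild: Riverside 4/5 = 80.0%, Mount Carmel 34/55 = 61.8% → Riverside
Moderate: Riverside 32/54 = 59.3%, Mount Carmel 21/45 = 46.7% → Riverside
Overall: Riverside 116/272 = 42.6%, Mount Carmel 64/129 = 49.6% → Mount Carmel
Riverside wins each case group but Mount Carmel wins overall — the comparison reverses. Riverside's patients skew toward critical, which has a lower base rate.

Yes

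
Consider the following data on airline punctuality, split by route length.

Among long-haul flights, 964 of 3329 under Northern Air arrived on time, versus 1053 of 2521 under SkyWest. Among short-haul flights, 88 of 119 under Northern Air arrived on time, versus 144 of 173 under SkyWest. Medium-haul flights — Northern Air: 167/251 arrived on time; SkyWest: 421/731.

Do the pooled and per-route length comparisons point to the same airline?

No

Long-haul: Northern Air 964/3329 = 29.0%, SkyWest 1053/2521 = 41.8% → SkyWest
Short-haul: Northern Air 88/119 = 73.9%, SkyWest 144/173 = 83.2% → SkyWest
Medium-haul: Northern Air 167/251 = 66.5%, SkyWest 421/731 = 57.6% → Northern Air
Overall: Northern Air 1219/3699 = 33.0%, SkyWest 1618/3425 = 47.2% → SkyWest
Neither sweeps: Northern Air wins 1 of 3 groups, SkyWest wins 2. SkyWest wins overall but not every group — no Simpson reversal.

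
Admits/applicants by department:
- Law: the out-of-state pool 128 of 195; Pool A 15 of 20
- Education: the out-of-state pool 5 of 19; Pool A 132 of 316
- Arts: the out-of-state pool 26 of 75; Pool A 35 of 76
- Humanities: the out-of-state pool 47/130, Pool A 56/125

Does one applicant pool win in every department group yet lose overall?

Law: the out-of-state pool 128/195 = 65.6%, Pool A 15/20 = 75.0% → Pool A
Education: the out-of-state pool 5/19 = 26.3%, Pool A 132/316 = 41.8% → Pool A
Arts: the out-of-state pool 26/75 = 34.7%, Pool A 35/76 = 46.1% → Pool A
Humanities: the out-of-state pool 47/130 = 36.2%, Pool A 56/125 = 44.8% → Pool A
Overall: the out-of-state pool 206/419 = 49.2%, Pool A 238/537 = 44.3% → the out-of-state pool
Pool A wins each department group but the out-of-state pool wins overall — the comparison reverses. Pool A's applicants skew toward Education, which has a lower base rate.

Yes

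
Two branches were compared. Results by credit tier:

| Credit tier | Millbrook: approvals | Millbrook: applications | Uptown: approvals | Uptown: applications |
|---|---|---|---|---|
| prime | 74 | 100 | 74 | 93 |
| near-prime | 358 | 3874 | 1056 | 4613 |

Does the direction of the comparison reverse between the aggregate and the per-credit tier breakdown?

Prime: Millbrook 74/100 = 74.0%, Uptown 74/93 = 79.6% → Uptown
Near-prime: Millbrook 358/3874 = 9.2%, Uptown 1056/4613 = 22.9% → Uptown
Overall: Millbrook 432/3974 = 10.9%, Uptown 1130/4706 = 24.0% → Uptown
Uptown wins overall and in every credit group — no reversal.

No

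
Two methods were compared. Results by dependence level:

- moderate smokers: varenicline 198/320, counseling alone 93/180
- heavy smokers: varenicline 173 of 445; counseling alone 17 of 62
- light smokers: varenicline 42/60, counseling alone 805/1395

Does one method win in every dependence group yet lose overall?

Moderate smokers: varenicline 198/320 = 61.9%, counseling alone 93/180 = 51.7% → varenicline
Heavy smokers: varenicline 173/445 = 38.9%, counseling alone 17/62 = 27.4% → varenicline
Light smokers: varenicline 42/60 = 70.0%, counseling alone 805/1395 = 57.7% → varenicline
Overall: varenicline 413/825 = 50.1%, counseling alone 915/1637 = 55.9% → counseling alone
Varenicline wins each dependence group but counseling alone wins overall — the comparison reverses. Varenicline's participants skew toward heavy smokers, which has a lower base rate.

Yes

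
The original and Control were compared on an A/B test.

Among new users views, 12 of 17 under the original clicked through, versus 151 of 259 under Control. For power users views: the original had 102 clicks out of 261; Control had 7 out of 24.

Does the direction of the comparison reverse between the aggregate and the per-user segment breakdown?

Yes

New users: the original 12/17 = 70.6%, Control 151/259 = 58.3% → the original
Power users: the original 102/261 = 39.1%, Control 7/24 = 29.2% → the original
Overall: the original 114/278 = 41.0%, Control 158/283 = 55.8% → Control
The original wins each user group but Control wins overall — the comparison reverses. The original's views skew toward power users, which has a lower base rate.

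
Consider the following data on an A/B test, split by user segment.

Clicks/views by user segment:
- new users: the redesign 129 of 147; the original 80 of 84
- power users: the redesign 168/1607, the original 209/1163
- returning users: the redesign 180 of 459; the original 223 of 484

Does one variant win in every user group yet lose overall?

New users: the redesign 129/147 = 87.8%, the original 80/84 = 95.2% → the original
Power users: the redesign 168/1607 = 10.5%, the original 209/1163 = 18.0% → the original
Returning users: the redesign 180/459 = 39.2%, the original 223/484 = 46.1% → the original
Overall: the redesign 477/2213 = 21.6%, the original 512/1731 = 29.6% → the original
The original wins overall and in every user group — no reversal.

No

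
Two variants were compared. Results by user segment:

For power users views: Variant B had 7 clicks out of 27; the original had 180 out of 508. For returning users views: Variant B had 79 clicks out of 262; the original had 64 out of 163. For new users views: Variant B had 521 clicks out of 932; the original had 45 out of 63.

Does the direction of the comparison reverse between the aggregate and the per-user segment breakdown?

Power users: Variant B 7/27 = 25.9%, the original 180/508 = 35.4% → the original
Returning users: Variant B 79/262 = 30.2%, the original 64/163 = 39.3% → the original
New users: Variant B 521/932 = 55.9%, the original 45/63 = 71.4% → the original
Overall: Variant B 607/1221 = 49.7%, the original 289/734 = 39.4% → Variant B
The original wins each user group but Variant B wins overall — the comparison reverses. The original's views skew toward power users, which has a lower base rate.

Yes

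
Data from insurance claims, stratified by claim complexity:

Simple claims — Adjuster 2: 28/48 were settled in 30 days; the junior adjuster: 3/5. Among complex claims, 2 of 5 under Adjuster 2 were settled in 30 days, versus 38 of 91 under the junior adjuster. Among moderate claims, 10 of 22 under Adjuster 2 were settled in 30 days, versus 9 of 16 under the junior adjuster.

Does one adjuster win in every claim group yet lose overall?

Yes

Simple: Adjuster 2 28/48 = 58.3%, the junior adjuster 3/5 = 60.0% → the junior adjuster
Complex: Adjuster 2 2/5 = 40.0%, the junior adjuster 38/91 = 41.8% → the junior adjuster
Moderate: Adjuster 2 10/22 = 45.5%, the junior adjuster 9/16 = 56.2% → the junior adjuster
Overall: Adjuster 2 40/75 = 53.3%, the junior adjuster 50/112 = 44.6% → Adjuster 2
The junior adjuster wins each claim group but Adjuster 2 wins overall — the comparison reverses. The junior adjuster's claims skew toward complex, which has a lower base rate.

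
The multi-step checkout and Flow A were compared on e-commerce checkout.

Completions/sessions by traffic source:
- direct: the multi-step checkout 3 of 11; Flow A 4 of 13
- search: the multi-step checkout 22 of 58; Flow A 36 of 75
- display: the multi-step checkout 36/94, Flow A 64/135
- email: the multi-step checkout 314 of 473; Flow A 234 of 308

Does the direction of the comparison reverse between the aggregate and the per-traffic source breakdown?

Direct: the multi-step checkout 3/11 = 27.3%, Flow A 4/13 = 30.8% → Flow A
Search: the multi-step checkout 22/58 = 37.9%, Flow A 36/75 = 48.0% → Flow A
Display: the multi-step checkout 36/94 = 38.3%, Flow A 64/135 = 47.4% → Flow A
Email: the multi-step checkout 314/473 = 66.4%, Flow A 234/308 = 76.0% → Flow A
Overall: the multi-step checkout 375/636 = 59.0%, Flow A 338/531 = 63.7% → Flow A
Flow A wins overall and in every traffic group — no reversal.

No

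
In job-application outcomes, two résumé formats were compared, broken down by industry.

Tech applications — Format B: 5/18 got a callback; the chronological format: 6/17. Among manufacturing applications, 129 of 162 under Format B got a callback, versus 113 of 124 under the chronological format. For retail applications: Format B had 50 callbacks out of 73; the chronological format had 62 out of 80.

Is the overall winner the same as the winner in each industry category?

Tech: Format B 5/18 = 27.8%, the chronological format 6/17 = 35.3% → the chronological format
Manufacturing: Format B 129/162 = 79.6%, the chronological format 113/124 = 91.1% → the chronological format
Retail: Format B 50/73 = 68.5%, the chronological format 62/80 = 77.5% → the chronological format
Overall: Format B 184/253 = 72.7%, the chronological format 181/221 = 81.9% → the chronological format
The chronological format wins overall and in every industry group — no reversal.

Yes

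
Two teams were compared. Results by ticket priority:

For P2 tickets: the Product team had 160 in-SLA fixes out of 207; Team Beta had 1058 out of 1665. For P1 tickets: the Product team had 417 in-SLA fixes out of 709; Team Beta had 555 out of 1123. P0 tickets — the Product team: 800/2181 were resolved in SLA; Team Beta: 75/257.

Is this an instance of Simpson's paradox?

Yes

P2: the Product team 160/207 = 77.3%, Team Beta 1058/1665 = 63.5% → the Product team
P1: the Product team 417/709 = 58.8%, Team Beta 555/1123 = 49.4% → the Product team
P0: the Product team 800/2181 = 36.7%, Team Beta 75/257 = 29.2% → the Product team
Overall: the Product team 1377/3097 = 44.5%, Team Beta 1688/3045 = 55.4% → Team Beta
The Product team wins each ticket group but Team Beta wins overall — the comparison reverses. The Product team's tickets skew toward P0, which has a lower base rate.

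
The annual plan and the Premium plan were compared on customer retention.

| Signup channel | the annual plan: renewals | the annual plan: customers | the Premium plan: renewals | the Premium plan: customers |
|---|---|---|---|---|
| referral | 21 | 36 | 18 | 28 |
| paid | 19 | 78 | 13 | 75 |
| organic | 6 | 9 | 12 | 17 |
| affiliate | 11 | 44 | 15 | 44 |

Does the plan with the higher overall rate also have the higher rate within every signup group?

Referral: the annual plan 21/36 = 58.3%, the Premium plan 18/28 = 64.3% → the Premium plan
Paid: the annual plan 19/78 = 24.4%, the Premium plan 13/75 = 17.3% → the annual plan
Organic: the annual plan 6/9 = 66.7%, the Premium plan 12/17 = 70.6% → the Premium plan
Affiliate: the annual plan 11/44 = 25.0%, the Premium plan 15/44 = 34.1% → the Premium plan
Overall: the annual plan 57/167 = 34.1%, the Premium plan 58/164 = 35.4% → the Premium plan
Neither sweeps: the annual plan wins 1 of 4 groups, the Premium plan wins 3. The Premium plan wins overall but not every group — no Simpson reversal.

No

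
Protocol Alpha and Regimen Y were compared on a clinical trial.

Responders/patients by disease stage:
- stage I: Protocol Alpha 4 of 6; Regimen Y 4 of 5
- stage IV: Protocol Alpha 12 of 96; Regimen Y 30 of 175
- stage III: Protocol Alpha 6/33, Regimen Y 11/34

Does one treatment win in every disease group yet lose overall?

Stage I: Protocol Alpha 4/6 = 66.7%, Regimen Y 4/5 = 80.0% → Regimen Y
Stage IV: Protocol Alpha 12/96 = 12.5%, Regimen Y 30/175 = 17.1% → Regimen Y
Stage III: Protocol Alpha 6/33 = 18.2%, Regimen Y 11/34 = 32.4% → Regimen Y
Overall: Protocol Alpha 22/135 = 16.3%, Regimen Y 45/214 = 21.0% → Regimen Y
Regimen Y wins overall and in every disease group — no reversal.

No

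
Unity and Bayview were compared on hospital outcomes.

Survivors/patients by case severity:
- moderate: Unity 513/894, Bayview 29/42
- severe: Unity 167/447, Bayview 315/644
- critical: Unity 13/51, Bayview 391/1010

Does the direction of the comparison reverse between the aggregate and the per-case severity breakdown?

Moderate: Unity 513/894 = 57.4%, Bayview 29/42 = 69.0% → Bayview
Severe: Unity 167/447 = 37.4%, Bayview 315/644 = 48.9% → Bayview
Critical: Unity 13/51 = 25.5%, Bayview 391/1010 = 38.7% → Bayview
Overall: Unity 693/1392 = 49.8%, Bayview 735/1696 = 43.3% → Unity
Bayview wins each case group but Unity wins overall — the comparison reverses. Bayview's patients skew toward critical, which has a lower base rate.

Yes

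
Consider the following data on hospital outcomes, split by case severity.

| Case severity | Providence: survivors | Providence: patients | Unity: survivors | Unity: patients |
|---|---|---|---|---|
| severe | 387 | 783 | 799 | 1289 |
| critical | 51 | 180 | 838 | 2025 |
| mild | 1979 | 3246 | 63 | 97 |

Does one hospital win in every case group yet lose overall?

Severe: Providence 387/783 = 49.4%, Unity 799/1289 = 62.0% → Unity
Critical: Providence 51/180 = 28.3%, Unity 838/2025 = 41.4% → Unity
Mild: Providence 1979/3246 = 61.0%, Unity 63/97 = 64.9% → Unity
Overall: Providence 2417/4209 = 57.4%, Unity 1700/3411 = 49.8% → Providence
Unity wins each case group but Providence wins overall — the comparison reverses. Unity's patients skew toward critical, which has a lower base rate.

Yes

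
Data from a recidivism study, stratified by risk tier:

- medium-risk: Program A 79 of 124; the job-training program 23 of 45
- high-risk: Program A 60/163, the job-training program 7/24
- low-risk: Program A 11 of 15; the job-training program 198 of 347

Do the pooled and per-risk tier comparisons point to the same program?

Medium-risk: Program A 79/124 = 63.7%, the job-training program 23/45 = 51.1% → Program A
High-risk: Program A 60/163 = 36.8%, the job-training program 7/24 = 29.2% → Program A
Low-risk: Program A 11/15 = 73.3%, the job-training program 198/347 = 57.1% → Program A
Overall: Program A 150/302 = 49.7%, the job-training program 228/416 = 54.8% → the job-training program
Program A wins each risk group but the job-training program wins overall — the comparison reverses. Program A's participants skew toward high-risk, which has a lower base rate.

No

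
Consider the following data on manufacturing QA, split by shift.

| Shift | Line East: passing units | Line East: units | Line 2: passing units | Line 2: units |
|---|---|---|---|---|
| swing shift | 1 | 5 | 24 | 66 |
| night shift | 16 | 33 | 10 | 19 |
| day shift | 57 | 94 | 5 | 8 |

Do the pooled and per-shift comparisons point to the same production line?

Swing shift: Line East 1/5 = 20.0%, Line 2 24/66 = 36.4% → Line 2
Night shift: Line East 16/33 = 48.5%, Line 2 10/19 = 52.6% → Line 2
Day shift: Line East 57/94 = 60.6%, Line 2 5/8 = 62.5% → Line 2
Overall: Line East 74/132 = 56.1%, Line 2 39/93 = 41.9% → Line East
Line 2 wins each shift group but Line East wins overall — the comparison reverses. Line 2's units skew toward swing shift, which has a lower base rate.

No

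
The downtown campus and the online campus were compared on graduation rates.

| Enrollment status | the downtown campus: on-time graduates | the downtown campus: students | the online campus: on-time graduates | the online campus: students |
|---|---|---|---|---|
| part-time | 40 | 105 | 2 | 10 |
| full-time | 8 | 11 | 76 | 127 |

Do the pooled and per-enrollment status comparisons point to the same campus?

Part-time: the downtown campus 40/105 = 38.1%, the online campus 2/10 = 20.0% → the downtown campus
Full-time: the downtown campus 8/11 = 72.7%, the online campus 76/127 = 59.8% → the downtown campus
Overall: the downtown campus 48/116 = 41.4%, the online campus 78/137 = 56.9% → the online campus
The downtown campus wins each enrollment group but the online campus wins overall — the comparison reverses. The downtown campus's students skew toward part-time, which has a lower base rate.

No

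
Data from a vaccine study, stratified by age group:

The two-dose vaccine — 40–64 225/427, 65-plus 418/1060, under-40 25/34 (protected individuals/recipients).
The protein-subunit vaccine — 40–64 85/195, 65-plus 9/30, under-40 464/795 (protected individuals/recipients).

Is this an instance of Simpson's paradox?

40–64: the two-dose vaccine 225/427 = 52.7%, the protein-subunit vaccine 85/195 = 43.6% → the two-dose vaccine
65-plus: the two-dose vaccine 418/1060 = 39.4%, the protein-subunit vaccine 9/30 = 30.0% → the two-dose vaccine
Under-40: the two-dose vaccine 25/34 = 73.5%, the protein-subunit vaccine 464/795 = 58.4% → the two-dose vaccine
Overall: the two-dose vaccine 668/1521 = 43.9%, the protein-subunit vaccine 558/1020 = 54.7% → the protein-subunit vaccine
The two-dose vaccine wins each age group but the protein-subunit vaccine wins overall — the comparison reverses. The two-dose vaccine's recipients skew toward 65-plus, which has a lower base rate.

Yes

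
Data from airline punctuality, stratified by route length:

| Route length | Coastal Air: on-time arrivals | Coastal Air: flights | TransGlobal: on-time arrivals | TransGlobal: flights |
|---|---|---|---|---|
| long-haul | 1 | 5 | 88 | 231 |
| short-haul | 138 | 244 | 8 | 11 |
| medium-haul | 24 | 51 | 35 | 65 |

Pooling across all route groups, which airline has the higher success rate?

Long-haul: Coastal Air 1/5 = 20.0%, TransGlobal 88/231 = 38.1% → TransGlobal
Short-haul: Coastal Air 138/244 = 56.6%, TransGlobal 8/11 = 72.7% → TransGlobal
Medium-haul: Coastal Air 24/51 = 47.1%, TransGlobal 35/65 = 53.8% → TransGlobal
Overall: Coastal Air 163/300 = 54.3%, TransGlobal 131/307 = 42.7% → Coastal Air
(TransGlobal wins every route group but Coastal Air wins overall — TransGlobal's flights skew toward the low-rate long-haul group.)

Coastal Air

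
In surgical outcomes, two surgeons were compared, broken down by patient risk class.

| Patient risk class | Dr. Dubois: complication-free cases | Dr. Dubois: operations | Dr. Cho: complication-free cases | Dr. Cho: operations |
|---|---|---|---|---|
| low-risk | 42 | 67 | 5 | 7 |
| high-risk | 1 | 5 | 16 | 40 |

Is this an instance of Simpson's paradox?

Low-risk: Dr. Dubois 42/67 = 62.7%, Dr. Cho 5/7 = 71.4% → Dr. Cho
High-risk: Dr. Dubois 1/5 = 20.0%, Dr. Cho 16/40 = 40.0% → Dr. Cho
Overall: Dr. Dubois 43/72 = 59.7%, Dr. Cho 21/47 = 44.7% → Dr. Dubois
Dr. Cho wins each patient risk group but Dr. Dubois wins overall — the comparison reverses. Dr. Cho's operations skew toward high-risk, which has a lower base rate.

Yes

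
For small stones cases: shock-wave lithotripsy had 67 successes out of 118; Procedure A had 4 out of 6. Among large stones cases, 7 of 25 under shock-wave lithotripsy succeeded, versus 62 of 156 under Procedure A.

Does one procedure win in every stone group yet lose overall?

Yes

Small stones: shock-wave lithotripsy 67/118 = 56.8%, Procedure A 4/6 = 66.7% → Procedure A
Large stones: shock-wave lithotripsy 7/25 = 28.0%, Procedure A 62/156 = 39.7% → Procedure A
Overall: shock-wave lithotripsy 74/143 = 51.7%, Procedure A 66/162 = 40.7% → shock-wave lithotripsy
Procedure A wins each stone group but shock-wave lithotripsy wins overall — the comparison reverses. Procedure A's cases skew toward large stones, which has a lower base rate.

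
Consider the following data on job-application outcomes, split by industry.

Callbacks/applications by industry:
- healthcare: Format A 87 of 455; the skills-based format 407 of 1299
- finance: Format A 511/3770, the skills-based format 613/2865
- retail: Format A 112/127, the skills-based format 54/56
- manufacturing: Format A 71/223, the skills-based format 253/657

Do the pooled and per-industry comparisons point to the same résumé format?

Yes

Healthcare: Format A 87/455 = 19.1%, the skills-based format 407/1299 = 31.3% → the skills-based format
Finance: Format A 511/3770 = 13.6%, the skills-based format 613/2865 = 21.4% → the skills-based format
Retail: Format A 112/127 = 88.2%, the skills-based format 54/56 = 96.4% → the skills-based format
Manufacturing: Format A 71/223 = 31.8%, the skills-based format 253/657 = 38.5% → the skills-based format
Overall: Format A 781/4575 = 17.1%, the skills-based format 1327/4877 = 27.2% → the skills-based format
The skills-based format wins overall and in every industry group — no reversal.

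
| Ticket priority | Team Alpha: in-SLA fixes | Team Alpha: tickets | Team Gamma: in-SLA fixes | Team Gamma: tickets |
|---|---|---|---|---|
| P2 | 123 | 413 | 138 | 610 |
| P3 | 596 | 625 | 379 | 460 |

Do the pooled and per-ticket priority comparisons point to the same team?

Yes

P2: Team Alpha 123/413 = 29.8%, Team Gamma 138/610 = 22.6% → Team Alpha
P3: Team Alpha 596/625 = 95.4%, Team Gamma 379/460 = 82.4% → Team Alpha
Overall: Team Alpha 719/1038 = 69.3%, Team Gamma 517/1070 = 48.3% → Team Alpha
Team Alpha wins overall and in every ticket group — no reversal.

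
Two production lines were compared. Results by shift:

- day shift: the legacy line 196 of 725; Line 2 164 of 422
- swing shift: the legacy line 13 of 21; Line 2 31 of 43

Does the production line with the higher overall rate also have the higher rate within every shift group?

Yes

Day shift: the legacy line 196/725 = 27.0%, Line 2 164/422 = 38.9% → Line 2
Swing shift: the legacy line 13/21 = 61.9%, Line 2 31/43 = 72.1% → Line 2
Overall: the legacy line 209/746 = 28.0%, Line 2 195/465 = 41.9% → Line 2
Line 2 wins overall and in every shift group — no reversal.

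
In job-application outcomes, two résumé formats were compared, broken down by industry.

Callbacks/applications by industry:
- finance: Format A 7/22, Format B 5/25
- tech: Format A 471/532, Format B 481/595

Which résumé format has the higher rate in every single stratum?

Format A

Finance: Format A 7/22 = 31.8%, Format B 5/25 = 20.0% → Format A
Tech: Format A 471/532 = 88.5%, Format B 481/595 = 80.8% → Format A
Format A has the higher rate in both groups.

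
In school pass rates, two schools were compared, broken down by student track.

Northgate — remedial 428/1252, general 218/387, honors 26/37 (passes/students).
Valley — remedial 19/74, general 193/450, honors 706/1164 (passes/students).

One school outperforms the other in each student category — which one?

Northgate

Remedial: Northgate 428/1252 = 34.2%, Valley 19/74 = 25.7% → Northgate
General: Northgate 218/387 = 56.3%, Valley 193/450 = 42.9% → Northgate
Honors: Northgate 26/37 = 70.3%, Valley 706/1164 = 60.7% → Northgate
Northgate has the higher rate in all 3 groups.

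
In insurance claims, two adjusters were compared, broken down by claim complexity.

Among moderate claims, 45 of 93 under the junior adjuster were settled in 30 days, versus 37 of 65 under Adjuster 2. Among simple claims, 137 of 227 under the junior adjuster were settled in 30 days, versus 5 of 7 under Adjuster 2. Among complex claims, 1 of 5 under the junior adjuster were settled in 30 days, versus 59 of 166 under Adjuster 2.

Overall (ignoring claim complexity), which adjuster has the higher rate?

the junior adjuster

Moderate: the junior adjuster 45/93 = 48.4%, Adjuster 2 37/65 = 56.9% → Adjuster 2
Simple: the junior adjuster 137/227 = 60.4%, Adjuster 2 5/7 = 71.4% → Adjuster 2
Complex: the junior adjuster 1/5 = 20.0%, Adjuster 2 59/166 = 35.5% → Adjuster 2
Overall: the junior adjuster 183/325 = 56.3%, Adjuster 2 101/238 = 42.4% → the junior adjuster
(Adjuster 2 wins every claim group but the junior adjuster wins overall — Adjuster 2's claims skew toward the low-rate complex group.)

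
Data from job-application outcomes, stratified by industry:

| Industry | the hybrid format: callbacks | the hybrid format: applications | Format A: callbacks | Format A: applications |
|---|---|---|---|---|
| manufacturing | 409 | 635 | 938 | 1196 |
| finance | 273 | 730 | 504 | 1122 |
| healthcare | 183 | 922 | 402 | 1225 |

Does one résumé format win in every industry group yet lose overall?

No

Manufacturing: the hybrid format 409/635 = 64.4%, Format A 938/1196 = 78.4% → Format A
Finance: the hybrid format 273/730 = 37.4%, Format A 504/1122 = 44.9% → Format A
Healthcare: the hybrid format 183/922 = 19.8%, Format A 402/1225 = 32.8% → Format A
Overall: the hybrid format 865/2287 = 37.8%, Format A 1844/3543 = 52.0% → Format A
Format A wins overall and in every industry group — no reversal.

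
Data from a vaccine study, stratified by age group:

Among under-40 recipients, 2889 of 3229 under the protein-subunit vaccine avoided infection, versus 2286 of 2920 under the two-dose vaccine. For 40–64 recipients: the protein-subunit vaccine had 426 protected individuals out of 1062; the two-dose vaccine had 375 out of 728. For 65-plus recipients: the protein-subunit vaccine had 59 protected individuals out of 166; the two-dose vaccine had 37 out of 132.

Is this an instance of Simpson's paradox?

No

Under-40: the protein-subunit vaccine 2889/3229 = 89.5%, the two-dose vaccine 2286/2920 = 78.3% → the protein-subunit vaccine
40–64: the protein-subunit vaccine 426/1062 = 40.1%, the two-dose vaccine 375/728 = 51.5% → the two-dose vaccine
65-plus: the protein-subunit vaccine 59/166 = 35.5%, the two-dose vaccine 37/132 = 28.0% → the protein-subunit vaccine
Overall: the protein-subunit vaccine 3374/4457 = 75.7%, the two-dose vaccine 2698/3780 = 71.4% → the protein-subunit vaccine
Neither sweeps: the protein-subunit vaccine wins 2 of 3 groups, the two-dose vaccine wins 1. The protein-subunit vaccine wins overall but not every group — no Simpson reversal.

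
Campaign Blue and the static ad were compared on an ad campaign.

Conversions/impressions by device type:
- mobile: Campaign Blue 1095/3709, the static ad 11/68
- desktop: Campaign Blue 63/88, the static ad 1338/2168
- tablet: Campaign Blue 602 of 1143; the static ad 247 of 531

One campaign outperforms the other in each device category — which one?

Campaign Blue

Mobile: Campaign Blue 1095/3709 = 29.5%, the static ad 11/68 = 16.2% → Campaign Blue
Desktop: Campaign Blue 63/88 = 71.6%, the static ad 1338/2168 = 61.7% → Campaign Blue
Tablet: Campaign Blue 602/1143 = 52.7%, the static ad 247/531 = 46.5% → Campaign Blue
Campaign Blue has the higher rate in all 3 groups.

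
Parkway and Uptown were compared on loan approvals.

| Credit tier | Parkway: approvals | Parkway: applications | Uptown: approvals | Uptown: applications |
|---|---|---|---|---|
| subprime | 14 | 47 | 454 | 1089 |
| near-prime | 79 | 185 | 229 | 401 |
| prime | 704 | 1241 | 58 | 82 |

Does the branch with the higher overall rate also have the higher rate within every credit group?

Subprime: Parkway 14/47 = 29.8%, Uptown 454/1089 = 41.7% → Uptown
Near-prime: Parkway 79/185 = 42.7%, Uptown 229/401 = 57.1% → Uptown
Prime: Parkway 704/1241 = 56.7%, Uptown 58/82 = 70.7% → Uptown
Overall: Parkway 797/1473 = 54.1%, Uptown 741/1572 = 47.1% → Parkway
Uptown wins each credit group but Parkway wins overall — the comparison reverses. Uptown's applications skew toward subprime, which has a lower base rate.

No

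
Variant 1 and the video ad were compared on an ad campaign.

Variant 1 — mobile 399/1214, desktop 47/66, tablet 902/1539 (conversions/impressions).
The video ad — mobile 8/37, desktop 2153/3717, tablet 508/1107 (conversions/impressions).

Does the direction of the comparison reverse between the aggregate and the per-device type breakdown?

Mobile: Variant 1 399/1214 = 32.9%, the video ad 8/37 = 21.6% → Variant 1
Desktop: Variant 1 47/66 = 71.2%, the video ad 2153/3717 = 57.9% → Variant 1
Tablet: Variant 1 902/1539 = 58.6%, the video ad 508/1107 = 45.9% → Variant 1
Overall: Variant 1 1348/2819 = 47.8%, the video ad 2669/4861 = 54.9% → the video ad
Variant 1 wins each device group but the video ad wins overall — the comparison reverses. Variant 1's impressions skew toward mobile, which has a lower base rate.

Yes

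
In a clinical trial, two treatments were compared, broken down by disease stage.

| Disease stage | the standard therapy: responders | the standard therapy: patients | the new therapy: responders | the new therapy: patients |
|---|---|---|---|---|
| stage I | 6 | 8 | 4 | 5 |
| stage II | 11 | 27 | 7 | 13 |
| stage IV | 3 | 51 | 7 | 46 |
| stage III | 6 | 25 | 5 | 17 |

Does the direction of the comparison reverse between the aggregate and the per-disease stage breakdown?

Stage I: the standard therapy 6/8 = 75.0%, the new therapy 4/5 = 80.0% → the new therapy
Stage II: the standard therapy 11/27 = 40.7%, the new therapy 7/13 = 53.8% → the new therapy
Stage IV: the standard therapy 3/51 = 5.9%, the new therapy 7/46 = 15.2% → the new therapy
Stage III: the standard therapy 6/25 = 24.0%, the new therapy 5/17 = 29.4% → the new therapy
Overall: the standard therapy 26/111 = 23.4%, the new therapy 23/81 = 28.4% → the new therapy
The new therapy wins overall and in every disease group — no reversal.

No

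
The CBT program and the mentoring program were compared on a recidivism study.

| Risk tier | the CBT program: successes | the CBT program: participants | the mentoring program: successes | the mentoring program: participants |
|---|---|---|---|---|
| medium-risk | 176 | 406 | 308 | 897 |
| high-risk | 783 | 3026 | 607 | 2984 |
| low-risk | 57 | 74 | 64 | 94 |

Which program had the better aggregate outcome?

the CBT program

Medium-risk: the CBT program 176/406 = 43.3%, the mentoring program 308/897 = 34.3% → the CBT program
High-risk: the CBT program 783/3026 = 25.9%, the mentoring program 607/2984 = 20.3% → the CBT program
Low-risk: the CBT program 57/74 = 77.0%, the mentoring program 64/94 = 68.1% → the CBT program
Overall: the CBT program 1016/3506 = 29.0%, the mentoring program 979/3975 = 24.6% → the CBT program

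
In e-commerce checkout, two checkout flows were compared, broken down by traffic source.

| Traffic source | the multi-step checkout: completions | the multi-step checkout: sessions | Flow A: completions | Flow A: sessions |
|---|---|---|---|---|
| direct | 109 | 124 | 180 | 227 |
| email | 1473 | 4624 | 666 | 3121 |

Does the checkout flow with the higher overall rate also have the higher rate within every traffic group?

Direct: the multi-step checkout 109/124 = 87.9%, Flow A 180/227 = 79.3% → the multi-step checkout
Email: the multi-step checkout 1473/4624 = 31.9%, Flow A 666/3121 = 21.3% → the multi-step checkout
Overall: the multi-step checkout 1582/4748 = 33.3%, Flow A 846/3348 = 25.3% → the multi-step checkout
The multi-step checkout wins overall and in every traffic group — no reversal.

Yes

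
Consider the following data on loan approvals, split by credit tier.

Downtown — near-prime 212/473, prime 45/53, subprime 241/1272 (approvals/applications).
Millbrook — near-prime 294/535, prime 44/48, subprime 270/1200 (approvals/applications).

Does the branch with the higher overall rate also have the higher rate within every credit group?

Near-prime: Downtown 212/473 = 44.8%, Millbrook 294/535 = 55.0% → Millbrook
Prime: Downtown 45/53 = 84.9%, Millbrook 44/48 = 91.7% → Millbrook
Subprime: Downtown 241/1272 = 18.9%, Millbrook 270/1200 = 22.5% → Millbrook
Overall: Downtown 498/1798 = 27.7%, Millbrook 608/1783 = 34.1% → Millbrook
Millbrook wins overall and in every credit group — no reversal.

Yes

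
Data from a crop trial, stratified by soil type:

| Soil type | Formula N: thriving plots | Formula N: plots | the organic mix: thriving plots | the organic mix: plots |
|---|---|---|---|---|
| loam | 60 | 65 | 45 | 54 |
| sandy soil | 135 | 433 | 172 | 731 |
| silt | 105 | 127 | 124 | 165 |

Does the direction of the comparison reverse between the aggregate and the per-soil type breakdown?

Loam: Formula N 60/65 = 92.3%, the organic mix 45/54 = 83.3% → Formula N
Sandy soil: Formula N 135/433 = 31.2%, the organic mix 172/731 = 23.5% → Formula N
Silt: Formula N 105/127 = 82.7%, the organic mix 124/165 = 75.2% → Formula N
Overall: Formula N 300/625 = 48.0%, the organic mix 341/950 = 35.9% → Formula N
Formula N wins overall and in every soil group — no reversal.

No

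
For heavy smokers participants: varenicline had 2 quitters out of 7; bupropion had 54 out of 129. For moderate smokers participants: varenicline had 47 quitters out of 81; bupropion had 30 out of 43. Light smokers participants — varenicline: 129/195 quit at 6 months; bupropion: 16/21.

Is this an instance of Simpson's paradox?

Yes

Heavy smokers: varenicline 2/7 = 28.6%, bupropion 54/129 = 41.9% → bupropion
Moderate smokers: varenicline 47/81 = 58.0%, bupropion 30/43 = 69.8% → bupropion
Light smokers: varenicline 129/195 = 66.2%, bupropion 16/21 = 76.2% → bupropion
Overall: varenicline 178/283 = 62.9%, bupropion 100/193 = 51.8% → varenicline
Bupropion wins each dependence group but varenicline wins overall — the comparison reverses. Bupropion's participants skew toward heavy smokers, which has a lower base rate.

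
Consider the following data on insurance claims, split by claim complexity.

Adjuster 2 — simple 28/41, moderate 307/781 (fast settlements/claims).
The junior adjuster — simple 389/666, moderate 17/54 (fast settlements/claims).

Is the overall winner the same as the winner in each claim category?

Simple: Adjuster 2 28/41 = 68.3%, the junior adjuster 389/666 = 58.4% → Adjuster 2
Moderate: Adjuster 2 307/781 = 39.3%, the junior adjuster 17/54 = 31.5% → Adjuster 2
Overall: Adjuster 2 335/822 = 40.8%, the junior adjuster 406/720 = 56.4% → the junior adjuster
Adjuster 2 wins each claim group but the junior adjuster wins overall — the comparison reverses. Adjuster 2's claims skew toward moderate, which has a lower base rate.

No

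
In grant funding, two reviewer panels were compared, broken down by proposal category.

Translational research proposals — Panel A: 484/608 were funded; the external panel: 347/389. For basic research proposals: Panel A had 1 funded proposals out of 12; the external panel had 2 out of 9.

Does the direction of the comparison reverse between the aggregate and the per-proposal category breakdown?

No

Translational research: Panel A 484/608 = 79.6%, the external panel 347/389 = 89.2% → the external panel
Basic research: Panel A 1/12 = 8.3%, the external panel 2/9 = 22.2% → the external panel
Overall: Panel A 485/620 = 78.2%, the external panel 349/398 = 87.7% → the external panel
The external panel wins overall and in every proposal group — no reversal.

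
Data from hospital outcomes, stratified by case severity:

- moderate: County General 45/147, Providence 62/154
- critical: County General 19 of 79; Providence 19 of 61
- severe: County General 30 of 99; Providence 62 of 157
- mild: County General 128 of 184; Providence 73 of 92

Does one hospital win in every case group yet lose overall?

Moderate: County General 45/147 = 30.6%, Providence 62/154 = 40.3% → Providence
Critical: County General 19/79 = 24.1%, Providence 19/61 = 31.1% → Providence
Severe: County General 30/99 = 30.3%, Providence 62/157 = 39.5% → Providence
Mild: County General 128/184 = 69.6%, Providence 73/92 = 79.3% → Providence
Overall: County General 222/509 = 43.6%, Providence 216/464 = 46.6% → Providence
Providence wins overall and in every case group — no reversal.

No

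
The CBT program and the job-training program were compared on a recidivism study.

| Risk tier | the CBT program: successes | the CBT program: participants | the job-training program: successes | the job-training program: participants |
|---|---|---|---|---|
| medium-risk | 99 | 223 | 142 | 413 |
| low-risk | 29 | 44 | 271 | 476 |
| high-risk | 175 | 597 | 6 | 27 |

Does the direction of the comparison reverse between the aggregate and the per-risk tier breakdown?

Yes

Medium-risk: the CBT program 99/223 = 44.4%, the job-training program 142/413 = 34.4% → the CBT program
Low-risk: the CBT program 29/44 = 65.9%, the job-training program 271/476 = 56.9% → the CBT program
High-risk: the CBT program 175/597 = 29.3%, the job-training program 6/27 = 22.2% → the CBT program
Overall: the CBT program 303/864 = 35.1%, the job-training program 419/916 = 45.7% → the job-training program
The CBT program wins each risk group but the job-training program wins overall — the comparison reverses. The CBT program's participants skew toward high-risk, which has a lower base rate.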